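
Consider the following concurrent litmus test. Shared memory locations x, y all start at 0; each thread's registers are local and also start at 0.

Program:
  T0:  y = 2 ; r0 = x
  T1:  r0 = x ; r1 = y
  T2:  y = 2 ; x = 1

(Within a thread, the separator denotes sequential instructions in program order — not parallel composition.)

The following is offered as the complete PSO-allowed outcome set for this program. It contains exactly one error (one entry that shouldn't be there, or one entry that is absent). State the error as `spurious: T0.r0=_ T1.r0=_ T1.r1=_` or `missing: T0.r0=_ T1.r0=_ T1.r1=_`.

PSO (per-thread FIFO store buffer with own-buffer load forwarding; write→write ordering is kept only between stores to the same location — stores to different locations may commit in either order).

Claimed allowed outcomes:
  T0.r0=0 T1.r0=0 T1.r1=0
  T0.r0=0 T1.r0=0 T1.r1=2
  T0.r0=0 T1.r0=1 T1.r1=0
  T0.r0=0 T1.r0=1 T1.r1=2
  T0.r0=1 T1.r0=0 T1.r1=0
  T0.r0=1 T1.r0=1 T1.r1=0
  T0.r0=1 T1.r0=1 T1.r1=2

outcome vector order: (T0.r0,T1.r0,T1.r1)
under PSO → 000; 002; 010; 012; 100; 102; 110; 112
PSO∖claimed = {102}

missing: T0.r0=1 T1.r0=0 T1.r1=2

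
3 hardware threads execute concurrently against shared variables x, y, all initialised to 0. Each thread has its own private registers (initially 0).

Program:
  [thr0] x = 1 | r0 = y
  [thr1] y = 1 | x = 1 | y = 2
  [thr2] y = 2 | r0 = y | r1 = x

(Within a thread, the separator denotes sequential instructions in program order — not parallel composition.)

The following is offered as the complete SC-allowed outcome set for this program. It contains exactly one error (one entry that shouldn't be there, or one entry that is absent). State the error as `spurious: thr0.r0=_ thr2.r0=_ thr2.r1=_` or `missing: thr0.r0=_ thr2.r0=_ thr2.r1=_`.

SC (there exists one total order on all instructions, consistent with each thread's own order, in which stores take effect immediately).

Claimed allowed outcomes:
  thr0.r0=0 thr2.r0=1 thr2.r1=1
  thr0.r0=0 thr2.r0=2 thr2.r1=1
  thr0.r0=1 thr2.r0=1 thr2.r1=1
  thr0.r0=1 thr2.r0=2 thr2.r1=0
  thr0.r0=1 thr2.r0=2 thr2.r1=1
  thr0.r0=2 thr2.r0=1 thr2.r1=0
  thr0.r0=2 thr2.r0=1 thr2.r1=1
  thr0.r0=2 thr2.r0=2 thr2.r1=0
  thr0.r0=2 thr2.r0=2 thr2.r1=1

outcome vector order: (thr0.r0,thr2.r0,thr2.r1)
SC (10): (0,1,1), (0,2,1), (1,1,0), (1,1,1), (1,2,0), (1,2,1), (2,1,0), (2,1,1), (2,2,0), (2,2,1)
SC∖claimed = {(1,1,0)}

missing: thr0.r0=1 thr2.r0=1 thr2.r1=0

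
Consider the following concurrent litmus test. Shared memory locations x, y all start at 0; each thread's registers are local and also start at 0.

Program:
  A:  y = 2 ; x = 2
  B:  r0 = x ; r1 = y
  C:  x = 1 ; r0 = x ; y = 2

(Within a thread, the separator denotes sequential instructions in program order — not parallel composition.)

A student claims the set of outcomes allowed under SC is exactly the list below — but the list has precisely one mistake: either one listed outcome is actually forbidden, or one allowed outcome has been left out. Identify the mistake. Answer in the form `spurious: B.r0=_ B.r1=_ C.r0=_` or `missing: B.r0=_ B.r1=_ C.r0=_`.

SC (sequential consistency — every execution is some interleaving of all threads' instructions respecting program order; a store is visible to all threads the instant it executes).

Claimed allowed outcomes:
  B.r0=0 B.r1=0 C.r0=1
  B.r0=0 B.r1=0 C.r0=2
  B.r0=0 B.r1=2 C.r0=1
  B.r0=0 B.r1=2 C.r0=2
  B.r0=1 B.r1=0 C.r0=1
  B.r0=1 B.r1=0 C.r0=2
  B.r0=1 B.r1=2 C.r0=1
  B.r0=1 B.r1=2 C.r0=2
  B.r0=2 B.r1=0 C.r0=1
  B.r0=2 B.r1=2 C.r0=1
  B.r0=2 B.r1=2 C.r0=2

outcome vector order: (B.r0,B.r1,C.r0)
[SC] allowed = {001 002 021 022 101 102 121 122 221 222}
claimed∖SC = {201}

spurious: B.r0=2 B.r1=0 C.r0=1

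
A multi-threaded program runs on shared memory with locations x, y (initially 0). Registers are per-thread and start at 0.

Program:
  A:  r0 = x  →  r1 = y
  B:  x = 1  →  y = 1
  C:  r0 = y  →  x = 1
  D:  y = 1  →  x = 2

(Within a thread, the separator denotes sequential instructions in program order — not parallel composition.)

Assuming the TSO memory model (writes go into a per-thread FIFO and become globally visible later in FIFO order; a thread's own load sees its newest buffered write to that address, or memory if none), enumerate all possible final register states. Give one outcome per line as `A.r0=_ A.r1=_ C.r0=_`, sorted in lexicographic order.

outcome vector order: (A.r0,A.r1,C.r0)
|TSO outcomes| = 10

A.r0=0 A.r1=0 C.r0=0
A.r0=0 A.r1=0 C.r0=1
A.r0=0 A.r1=1 C.r0=0
A.r0=0 A.r1=1 C.r0=1
A.r0=1 A.r1=0 C.r0=0
A.r0=1 A.r1=0 C.r0=1
A.r0=1 A.r1=1 C.r0=0
A.r0=1 A.r1=1 C.r0=1
A.r0=2 A.r1=1 C.r0=0
A.r0=2 A.r1=1 C.r0=1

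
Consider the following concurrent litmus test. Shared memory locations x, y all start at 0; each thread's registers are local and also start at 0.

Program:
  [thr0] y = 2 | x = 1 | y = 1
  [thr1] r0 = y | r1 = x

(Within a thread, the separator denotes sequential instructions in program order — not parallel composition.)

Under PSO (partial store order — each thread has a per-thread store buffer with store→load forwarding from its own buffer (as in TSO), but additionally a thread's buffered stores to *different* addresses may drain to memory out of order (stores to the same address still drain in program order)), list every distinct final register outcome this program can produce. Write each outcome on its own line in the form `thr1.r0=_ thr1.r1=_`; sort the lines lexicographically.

outcome vector order: (thr1.r0,thr1.r1)
|PSO outcomes| = 6

thr1.r0=0 thr1.r1=0
thr1.r0=0 thr1.r1=1
thr1.r0=1 thr1.r1=0
thr1.r0=1 thr1.r1=1
thr1.r0=2 thr1.r1=0
thr1.r0=2 thr1.r1=1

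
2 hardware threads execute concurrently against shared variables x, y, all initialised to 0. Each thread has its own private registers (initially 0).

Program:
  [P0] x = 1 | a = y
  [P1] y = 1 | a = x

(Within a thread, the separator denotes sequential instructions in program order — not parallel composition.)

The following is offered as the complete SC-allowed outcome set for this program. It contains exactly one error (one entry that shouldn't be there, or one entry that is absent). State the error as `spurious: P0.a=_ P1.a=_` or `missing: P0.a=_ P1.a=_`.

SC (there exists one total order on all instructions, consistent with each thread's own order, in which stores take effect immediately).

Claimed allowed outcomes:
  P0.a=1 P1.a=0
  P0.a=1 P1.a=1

outcome vector order: (P0.a,P1.a)
SC: 3 outcomes — {(0,1); (1,0); (1,1)}
SC∖claimed = {(0,1)}

missing: P0.a=0 P1.a=1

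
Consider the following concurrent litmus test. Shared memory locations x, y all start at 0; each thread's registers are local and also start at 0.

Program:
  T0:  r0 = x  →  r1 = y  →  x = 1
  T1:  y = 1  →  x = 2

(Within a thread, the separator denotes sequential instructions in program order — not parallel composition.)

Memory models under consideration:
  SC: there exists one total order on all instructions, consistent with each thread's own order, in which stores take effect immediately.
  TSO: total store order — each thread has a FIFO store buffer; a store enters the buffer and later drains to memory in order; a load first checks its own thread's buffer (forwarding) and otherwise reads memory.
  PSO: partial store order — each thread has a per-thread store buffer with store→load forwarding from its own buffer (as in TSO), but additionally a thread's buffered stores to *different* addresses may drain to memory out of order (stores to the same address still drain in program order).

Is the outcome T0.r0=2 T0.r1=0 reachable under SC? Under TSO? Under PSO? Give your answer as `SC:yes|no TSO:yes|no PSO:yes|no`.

outcome vector order: (T0.r0,T0.r1)
[SC] allowed = {<0 0>; <0 1>; <2 1>}
[TSO] allowed = {<0 0>; <0 1>; <2 1>}
[PSO] allowed = {<0 0>; <0 1>; <2 0>; <2 1>}
target <2 0> ∈ {PSO}

SC:no TSO:no PSO:yes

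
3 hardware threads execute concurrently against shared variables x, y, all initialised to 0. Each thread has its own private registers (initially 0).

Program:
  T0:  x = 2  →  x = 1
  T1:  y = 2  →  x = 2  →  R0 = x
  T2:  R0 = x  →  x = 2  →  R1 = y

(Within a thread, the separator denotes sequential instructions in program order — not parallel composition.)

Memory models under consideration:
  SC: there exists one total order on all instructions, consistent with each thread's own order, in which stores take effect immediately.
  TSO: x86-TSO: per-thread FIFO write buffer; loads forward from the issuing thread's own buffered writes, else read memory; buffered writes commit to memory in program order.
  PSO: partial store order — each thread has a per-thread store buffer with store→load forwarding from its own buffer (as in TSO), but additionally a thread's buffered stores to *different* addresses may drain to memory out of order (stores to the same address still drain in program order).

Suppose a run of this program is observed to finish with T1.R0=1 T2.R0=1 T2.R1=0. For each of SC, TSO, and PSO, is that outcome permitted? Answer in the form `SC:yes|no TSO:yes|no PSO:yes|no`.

SC:no TSO:no PSO:yes

outcome vector order: (T1.R0,T2.R0,T2.R1)
under SC → (1,0,0) (1,0,2) (1,1,2) (1,2,0) (1,2,2) (2,0,0) (2,0,2) (2,1,0) (2,1,2) (2,2,0) (2,2,2)
under TSO → (1,0,0) (1,0,2) (1,1,2) (1,2,0) (1,2,2) (2,0,0) (2,0,2) (2,1,0) (2,1,2) (2,2,0) (2,2,2)
under PSO → (1,0,0) (1,0,2) (1,1,0) (1,1,2) (1,2,0) (1,2,2) (2,0,0) (2,0,2) (2,1,0) (2,1,2) (2,2,0) (2,2,2)
target (1,1,0) ∈ {PSO}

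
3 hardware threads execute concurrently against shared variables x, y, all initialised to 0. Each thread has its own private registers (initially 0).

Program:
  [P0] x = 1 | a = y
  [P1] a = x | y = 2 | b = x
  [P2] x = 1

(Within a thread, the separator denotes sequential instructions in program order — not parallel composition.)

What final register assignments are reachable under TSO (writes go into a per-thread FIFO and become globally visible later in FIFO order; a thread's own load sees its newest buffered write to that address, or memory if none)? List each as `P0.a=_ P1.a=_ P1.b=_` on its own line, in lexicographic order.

P0.a=0 P1.a=0 P1.b=0
P0.a=0 P1.a=0 P1.b=1
P0.a=0 P1.a=1 P1.b=1
P0.a=2 P1.a=0 P1.b=0
P0.a=2 P1.a=0 P1.b=1
P0.a=2 P1.a=1 P1.b=1

outcome vector order: (P0.a,P1.a,P1.b)
|TSO outcomes| = 6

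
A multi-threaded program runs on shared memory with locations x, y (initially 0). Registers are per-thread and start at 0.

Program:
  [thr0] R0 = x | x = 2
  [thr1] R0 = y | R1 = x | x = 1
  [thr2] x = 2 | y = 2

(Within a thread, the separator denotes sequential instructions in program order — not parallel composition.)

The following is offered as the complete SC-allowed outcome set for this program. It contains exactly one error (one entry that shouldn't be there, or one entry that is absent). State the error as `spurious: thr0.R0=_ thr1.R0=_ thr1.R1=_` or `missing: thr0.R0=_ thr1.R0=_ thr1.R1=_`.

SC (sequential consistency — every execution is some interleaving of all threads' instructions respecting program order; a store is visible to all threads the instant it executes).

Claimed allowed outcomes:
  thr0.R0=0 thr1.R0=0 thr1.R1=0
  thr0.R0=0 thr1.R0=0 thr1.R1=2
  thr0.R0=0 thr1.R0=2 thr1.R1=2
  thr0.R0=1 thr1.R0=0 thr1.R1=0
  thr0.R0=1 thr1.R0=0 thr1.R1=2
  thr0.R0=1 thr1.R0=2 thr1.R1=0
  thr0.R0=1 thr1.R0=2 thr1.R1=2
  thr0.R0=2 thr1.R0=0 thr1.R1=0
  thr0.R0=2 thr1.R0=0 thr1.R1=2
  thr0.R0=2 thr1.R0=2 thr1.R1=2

spurious: thr0.R0=1 thr1.R0=2 thr1.R1=0

outcome vector order: (thr0.R0,thr1.R0,thr1.R1)
[SC] allowed = {000; 002; 022; 100; 102; 122; 200; 202; 222}
claimed∖SC = {120}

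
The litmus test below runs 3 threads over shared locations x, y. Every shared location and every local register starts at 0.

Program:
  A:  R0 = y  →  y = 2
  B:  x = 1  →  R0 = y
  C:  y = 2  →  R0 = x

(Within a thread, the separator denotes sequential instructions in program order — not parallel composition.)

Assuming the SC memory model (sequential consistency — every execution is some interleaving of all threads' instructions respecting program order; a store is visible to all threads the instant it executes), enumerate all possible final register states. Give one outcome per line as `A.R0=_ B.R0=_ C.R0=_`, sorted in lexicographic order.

A.R0=0 B.R0=0 C.R0=1
A.R0=0 B.R0=2 C.R0=0
A.R0=0 B.R0=2 C.R0=1
A.R0=2 B.R0=0 C.R0=1
A.R0=2 B.R0=2 C.R0=0
A.R0=2 B.R0=2 C.R0=1

outcome vector order: (A.R0,B.R0,C.R0)
|SC outcomes| = 6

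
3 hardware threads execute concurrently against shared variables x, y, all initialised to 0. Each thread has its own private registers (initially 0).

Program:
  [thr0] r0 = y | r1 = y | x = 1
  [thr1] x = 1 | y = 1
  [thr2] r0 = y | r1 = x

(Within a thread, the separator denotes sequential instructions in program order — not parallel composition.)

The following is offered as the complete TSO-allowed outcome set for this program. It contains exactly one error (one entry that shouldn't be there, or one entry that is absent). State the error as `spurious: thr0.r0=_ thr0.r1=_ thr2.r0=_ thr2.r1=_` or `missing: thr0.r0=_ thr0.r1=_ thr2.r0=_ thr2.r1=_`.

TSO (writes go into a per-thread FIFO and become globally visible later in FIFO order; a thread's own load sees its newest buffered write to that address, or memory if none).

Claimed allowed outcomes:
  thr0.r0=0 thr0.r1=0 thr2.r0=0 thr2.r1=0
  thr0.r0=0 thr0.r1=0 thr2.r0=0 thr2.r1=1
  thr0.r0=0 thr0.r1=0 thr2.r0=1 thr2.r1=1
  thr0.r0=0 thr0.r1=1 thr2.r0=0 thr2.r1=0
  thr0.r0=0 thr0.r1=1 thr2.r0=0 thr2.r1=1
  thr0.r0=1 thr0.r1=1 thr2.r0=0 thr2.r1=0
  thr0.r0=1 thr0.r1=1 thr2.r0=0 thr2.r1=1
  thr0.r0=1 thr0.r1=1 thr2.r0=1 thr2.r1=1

outcome vector order: (thr0.r0,thr0.r1,thr2.r0,thr2.r1)
TSO: 9 outcomes — {<0 0 0 0>; <0 0 0 1>; <0 0 1 1>; <0 1 0 0>; <0 1 0 1>; <0 1 1 1>; <1 1 0 0>; <1 1 0 1>; <1 1 1 1>}
TSO∖claimed = {<0 1 1 1>}

missing: thr0.r0=0 thr0.r1=1 thr2.r0=1 thr2.r1=1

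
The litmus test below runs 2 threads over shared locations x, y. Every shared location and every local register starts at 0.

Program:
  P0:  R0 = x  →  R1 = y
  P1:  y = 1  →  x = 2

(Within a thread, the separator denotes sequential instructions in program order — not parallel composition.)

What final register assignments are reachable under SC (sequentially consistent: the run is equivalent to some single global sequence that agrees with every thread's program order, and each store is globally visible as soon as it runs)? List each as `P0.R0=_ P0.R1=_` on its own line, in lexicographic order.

outcome vector order: (P0.R0,P0.R1)
|SC outcomes| = 3

P0.R0=0 P0.R1=0
P0.R0=0 P0.R1=1
P0.R0=2 P0.R1=1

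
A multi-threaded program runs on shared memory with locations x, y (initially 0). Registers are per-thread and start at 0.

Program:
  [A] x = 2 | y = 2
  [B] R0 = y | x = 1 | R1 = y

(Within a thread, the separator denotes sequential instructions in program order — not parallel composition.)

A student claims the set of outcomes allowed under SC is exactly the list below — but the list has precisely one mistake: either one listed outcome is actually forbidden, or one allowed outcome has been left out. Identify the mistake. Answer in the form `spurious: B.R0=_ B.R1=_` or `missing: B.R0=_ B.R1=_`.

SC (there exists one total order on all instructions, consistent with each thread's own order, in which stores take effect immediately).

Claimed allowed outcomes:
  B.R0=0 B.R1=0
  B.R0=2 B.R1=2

missing: B.R0=0 B.R1=2

outcome vector order: (B.R0,B.R1)
SC: 3 outcomes — {(0,0), (0,2), (2,2)}
SC∖claimed = {(0,2)}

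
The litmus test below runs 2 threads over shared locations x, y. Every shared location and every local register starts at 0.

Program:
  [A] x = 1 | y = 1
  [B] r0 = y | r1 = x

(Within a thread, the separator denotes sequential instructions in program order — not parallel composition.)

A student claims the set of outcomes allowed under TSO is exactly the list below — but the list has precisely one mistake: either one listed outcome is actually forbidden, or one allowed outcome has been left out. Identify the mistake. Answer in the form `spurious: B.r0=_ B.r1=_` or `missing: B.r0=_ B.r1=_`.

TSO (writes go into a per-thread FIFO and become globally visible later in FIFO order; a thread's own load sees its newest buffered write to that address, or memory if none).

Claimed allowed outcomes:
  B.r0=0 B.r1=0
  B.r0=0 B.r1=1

missing: B.r0=1 B.r1=1

outcome vector order: (B.r0,B.r1)
TSO (3): (0,0) (0,1) (1,1)
TSO∖claimed = {(1,1)}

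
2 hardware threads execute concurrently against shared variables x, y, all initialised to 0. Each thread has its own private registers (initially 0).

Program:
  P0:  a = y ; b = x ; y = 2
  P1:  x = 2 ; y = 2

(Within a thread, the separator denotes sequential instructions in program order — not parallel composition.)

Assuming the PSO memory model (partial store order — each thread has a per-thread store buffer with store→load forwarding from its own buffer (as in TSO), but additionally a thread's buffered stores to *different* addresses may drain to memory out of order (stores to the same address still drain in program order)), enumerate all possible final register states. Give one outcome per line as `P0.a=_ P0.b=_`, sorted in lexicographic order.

P0.a=0 P0.b=0
P0.a=0 P0.b=2
P0.a=2 P0.b=0
P0.a=2 P0.b=2

outcome vector order: (P0.a,P0.b)
|PSO outcomes| = 4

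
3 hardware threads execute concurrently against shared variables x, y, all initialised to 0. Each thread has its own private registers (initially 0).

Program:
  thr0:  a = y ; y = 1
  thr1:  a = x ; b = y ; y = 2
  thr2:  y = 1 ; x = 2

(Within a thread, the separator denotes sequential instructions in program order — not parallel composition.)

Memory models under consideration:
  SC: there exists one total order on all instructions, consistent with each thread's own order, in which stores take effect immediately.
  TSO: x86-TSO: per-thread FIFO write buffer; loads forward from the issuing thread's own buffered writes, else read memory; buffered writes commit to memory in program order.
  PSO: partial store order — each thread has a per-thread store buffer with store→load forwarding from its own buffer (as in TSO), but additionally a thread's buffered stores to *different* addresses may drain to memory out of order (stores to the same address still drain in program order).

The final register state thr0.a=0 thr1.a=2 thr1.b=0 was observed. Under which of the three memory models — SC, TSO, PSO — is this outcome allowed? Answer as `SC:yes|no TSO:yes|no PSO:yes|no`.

outcome vector order: (thr0.a,thr1.a,thr1.b)
SC (9): (0,0,0); (0,0,1); (0,2,1); (1,0,0); (1,0,1); (1,2,1); (2,0,0); (2,0,1); (2,2,1)
TSO (9): (0,0,0); (0,0,1); (0,2,1); (1,0,0); (1,0,1); (1,2,1); (2,0,0); (2,0,1); (2,2,1)
PSO (12): (0,0,0); (0,0,1); (0,2,0); (0,2,1); (1,0,0); (1,0,1); (1,2,0); (1,2,1); (2,0,0); (2,0,1); (2,2,0); (2,2,1)
target (0,2,0) ∈ {PSO}

SC:no TSO:no PSO:yes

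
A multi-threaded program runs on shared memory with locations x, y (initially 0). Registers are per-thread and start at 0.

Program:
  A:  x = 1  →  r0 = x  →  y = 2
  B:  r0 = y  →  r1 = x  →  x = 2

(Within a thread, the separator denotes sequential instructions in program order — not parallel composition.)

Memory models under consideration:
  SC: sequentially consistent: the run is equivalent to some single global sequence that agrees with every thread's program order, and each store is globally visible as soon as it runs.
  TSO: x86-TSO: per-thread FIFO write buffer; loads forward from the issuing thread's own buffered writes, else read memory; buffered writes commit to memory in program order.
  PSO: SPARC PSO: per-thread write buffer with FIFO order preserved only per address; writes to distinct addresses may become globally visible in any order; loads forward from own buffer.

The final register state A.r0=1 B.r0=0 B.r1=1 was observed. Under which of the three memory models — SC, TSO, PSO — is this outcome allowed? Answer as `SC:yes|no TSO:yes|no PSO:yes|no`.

outcome vector order: (A.r0,B.r0,B.r1)
under SC → (1,0,0); (1,0,1); (1,2,1); (2,0,0); (2,0,1)
under TSO → (1,0,0); (1,0,1); (1,2,1); (2,0,0); (2,0,1)
under PSO → (1,0,0); (1,0,1); (1,2,0); (1,2,1); (2,0,0); (2,0,1)
target (1,0,1) ∈ {SC,TSO,PSO}

SC:yes TSO:yes PSO:yes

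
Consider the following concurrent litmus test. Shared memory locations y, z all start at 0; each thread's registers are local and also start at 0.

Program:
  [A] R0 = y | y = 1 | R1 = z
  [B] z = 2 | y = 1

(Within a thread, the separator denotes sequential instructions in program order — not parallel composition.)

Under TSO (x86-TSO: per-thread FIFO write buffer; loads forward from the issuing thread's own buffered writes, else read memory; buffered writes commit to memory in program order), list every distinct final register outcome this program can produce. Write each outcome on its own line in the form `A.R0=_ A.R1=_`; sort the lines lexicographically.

outcome vector order: (A.R0,A.R1)
|TSO outcomes| = 3

A.R0=0 A.R1=0
A.R0=0 A.R1=2
A.R0=1 A.R1=2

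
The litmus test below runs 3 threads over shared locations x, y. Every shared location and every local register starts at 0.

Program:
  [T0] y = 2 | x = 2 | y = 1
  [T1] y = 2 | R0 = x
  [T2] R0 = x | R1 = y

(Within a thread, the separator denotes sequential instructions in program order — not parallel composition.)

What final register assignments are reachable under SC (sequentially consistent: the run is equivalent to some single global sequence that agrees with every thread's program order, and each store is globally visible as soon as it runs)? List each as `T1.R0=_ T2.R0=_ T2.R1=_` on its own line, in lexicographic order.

T1.R0=0 T2.R0=0 T2.R1=0
T1.R0=0 T2.R0=0 T2.R1=1
T1.R0=0 T2.R0=0 T2.R1=2
T1.R0=0 T2.R0=2 T2.R1=1
T1.R0=0 T2.R0=2 T2.R1=2
T1.R0=2 T2.R0=0 T2.R1=0
T1.R0=2 T2.R0=0 T2.R1=1
T1.R0=2 T2.R0=0 T2.R1=2
T1.R0=2 T2.R0=2 T2.R1=1
T1.R0=2 T2.R0=2 T2.R1=2

outcome vector order: (T1.R0,T2.R0,T2.R1)
|SC outcomes| = 10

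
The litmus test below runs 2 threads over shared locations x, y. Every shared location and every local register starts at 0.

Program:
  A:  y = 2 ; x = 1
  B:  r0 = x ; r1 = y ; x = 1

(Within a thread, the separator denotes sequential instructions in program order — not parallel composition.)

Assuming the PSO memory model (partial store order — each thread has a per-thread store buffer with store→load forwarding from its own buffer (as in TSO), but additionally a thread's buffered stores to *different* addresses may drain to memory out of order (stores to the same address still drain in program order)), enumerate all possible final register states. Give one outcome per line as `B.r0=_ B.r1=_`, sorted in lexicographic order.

B.r0=0 B.r1=0
B.r0=0 B.r1=2
B.r0=1 B.r1=0
B.r0=1 B.r1=2

outcome vector order: (B.r0,B.r1)
|PSO outcomes| = 4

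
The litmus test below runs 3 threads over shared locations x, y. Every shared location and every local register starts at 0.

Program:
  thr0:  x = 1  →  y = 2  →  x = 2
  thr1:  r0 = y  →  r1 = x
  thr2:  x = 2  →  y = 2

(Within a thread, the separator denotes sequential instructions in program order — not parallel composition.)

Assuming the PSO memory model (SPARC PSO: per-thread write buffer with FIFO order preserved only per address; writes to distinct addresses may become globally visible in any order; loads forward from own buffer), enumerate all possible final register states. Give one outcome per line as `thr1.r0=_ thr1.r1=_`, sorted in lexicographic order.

thr1.r0=0 thr1.r1=0
thr1.r0=0 thr1.r1=1
thr1.r0=0 thr1.r1=2
thr1.r0=2 thr1.r1=0
thr1.r0=2 thr1.r1=1
thr1.r0=2 thr1.r1=2

outcome vector order: (thr1.r0,thr1.r1)
|PSO outcomes| = 6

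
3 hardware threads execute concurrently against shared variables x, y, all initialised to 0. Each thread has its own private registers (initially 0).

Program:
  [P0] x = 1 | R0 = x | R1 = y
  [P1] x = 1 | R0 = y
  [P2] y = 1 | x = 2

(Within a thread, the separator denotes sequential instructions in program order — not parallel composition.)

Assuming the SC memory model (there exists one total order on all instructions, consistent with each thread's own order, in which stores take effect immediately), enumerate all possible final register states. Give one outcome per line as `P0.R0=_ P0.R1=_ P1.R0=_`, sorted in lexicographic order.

P0.R0=1 P0.R1=0 P1.R0=0
P0.R0=1 P0.R1=0 P1.R0=1
P0.R0=1 P0.R1=1 P1.R0=0
P0.R0=1 P0.R1=1 P1.R0=1
P0.R0=2 P0.R1=1 P1.R0=0
P0.R0=2 P0.R1=1 P1.R0=1

outcome vector order: (P0.R0,P0.R1,P1.R0)
|SC outcomes| = 6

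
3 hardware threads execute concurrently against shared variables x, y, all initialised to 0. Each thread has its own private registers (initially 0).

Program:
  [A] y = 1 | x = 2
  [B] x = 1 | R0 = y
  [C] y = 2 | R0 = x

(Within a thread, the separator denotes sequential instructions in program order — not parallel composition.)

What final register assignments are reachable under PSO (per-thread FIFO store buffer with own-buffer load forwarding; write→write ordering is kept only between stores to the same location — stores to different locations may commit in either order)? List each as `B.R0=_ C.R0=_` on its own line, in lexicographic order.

outcome vector order: (B.R0,C.R0)
|PSO outcomes| = 9

B.R0=0 C.R0=0
B.R0=0 C.R0=1
B.R0=0 C.R0=2
B.R0=1 C.R0=0
B.R0=1 C.R0=1
B.R0=1 C.R0=2
B.R0=2 C.R0=0
B.R0=2 C.R0=1
B.R0=2 C.R0=2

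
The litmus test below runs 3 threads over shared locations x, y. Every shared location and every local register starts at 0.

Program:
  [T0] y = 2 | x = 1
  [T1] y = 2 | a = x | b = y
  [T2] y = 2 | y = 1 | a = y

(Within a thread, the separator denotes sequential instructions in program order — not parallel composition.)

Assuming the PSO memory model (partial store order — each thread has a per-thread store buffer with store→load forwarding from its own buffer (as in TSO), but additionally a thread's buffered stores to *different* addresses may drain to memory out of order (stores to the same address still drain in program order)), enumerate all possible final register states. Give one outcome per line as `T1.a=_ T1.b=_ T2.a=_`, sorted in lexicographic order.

T1.a=0 T1.b=1 T2.a=1
T1.a=0 T1.b=1 T2.a=2
T1.a=0 T1.b=2 T2.a=1
T1.a=0 T1.b=2 T2.a=2
T1.a=1 T1.b=1 T2.a=1
T1.a=1 T1.b=1 T2.a=2
T1.a=1 T1.b=2 T2.a=1
T1.a=1 T1.b=2 T2.a=2

outcome vector order: (T1.a,T1.b,T2.a)
|PSO outcomes| = 8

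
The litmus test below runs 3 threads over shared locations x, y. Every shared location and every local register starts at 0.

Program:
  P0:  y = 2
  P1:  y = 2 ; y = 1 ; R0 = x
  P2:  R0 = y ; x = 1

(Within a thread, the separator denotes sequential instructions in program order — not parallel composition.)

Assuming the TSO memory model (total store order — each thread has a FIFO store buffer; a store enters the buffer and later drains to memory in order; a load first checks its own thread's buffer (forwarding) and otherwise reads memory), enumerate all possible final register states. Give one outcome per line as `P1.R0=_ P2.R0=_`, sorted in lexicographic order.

P1.R0=0 P2.R0=0
P1.R0=0 P2.R0=1
P1.R0=0 P2.R0=2
P1.R0=1 P2.R0=0
P1.R0=1 P2.R0=1
P1.R0=1 P2.R0=2

outcome vector order: (P1.R0,P2.R0)
|TSO outcomes| = 6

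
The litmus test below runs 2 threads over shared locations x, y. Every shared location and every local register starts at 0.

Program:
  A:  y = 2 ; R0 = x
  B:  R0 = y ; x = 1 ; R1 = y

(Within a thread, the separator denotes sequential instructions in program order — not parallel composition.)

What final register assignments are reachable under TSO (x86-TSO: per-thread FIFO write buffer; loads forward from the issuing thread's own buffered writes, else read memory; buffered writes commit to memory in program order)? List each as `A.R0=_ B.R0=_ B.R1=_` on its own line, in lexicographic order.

outcome vector order: (A.R0,B.R0,B.R1)
|TSO outcomes| = 6

A.R0=0 B.R0=0 B.R1=0
A.R0=0 B.R0=0 B.R1=2
A.R0=0 B.R0=2 B.R1=2
A.R0=1 B.R0=0 B.R1=0
A.R0=1 B.R0=0 B.R1=2
A.R0=1 B.R0=2 B.R1=2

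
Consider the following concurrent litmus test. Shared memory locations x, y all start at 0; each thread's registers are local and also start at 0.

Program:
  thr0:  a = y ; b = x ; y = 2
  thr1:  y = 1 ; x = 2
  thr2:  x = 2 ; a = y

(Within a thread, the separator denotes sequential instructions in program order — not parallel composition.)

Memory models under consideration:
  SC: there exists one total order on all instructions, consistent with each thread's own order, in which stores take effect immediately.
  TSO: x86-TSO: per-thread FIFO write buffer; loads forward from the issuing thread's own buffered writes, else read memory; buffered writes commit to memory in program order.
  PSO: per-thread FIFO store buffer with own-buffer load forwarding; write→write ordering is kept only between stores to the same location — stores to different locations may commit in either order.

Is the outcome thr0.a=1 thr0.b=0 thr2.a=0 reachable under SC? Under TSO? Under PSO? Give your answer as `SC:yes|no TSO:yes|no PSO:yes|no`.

outcome vector order: (thr0.a,thr0.b,thr2.a)
SC (11): 000, 001, 002, 020, 021, 022, 101, 102, 120, 121, 122
TSO (12): 000, 001, 002, 020, 021, 022, 100, 101, 102, 120, 121, 122
PSO (12): 000, 001, 002, 020, 021, 022, 100, 101, 102, 120, 121, 122
target 100 ∈ {TSO,PSO}

SC:no TSO:yes PSO:yes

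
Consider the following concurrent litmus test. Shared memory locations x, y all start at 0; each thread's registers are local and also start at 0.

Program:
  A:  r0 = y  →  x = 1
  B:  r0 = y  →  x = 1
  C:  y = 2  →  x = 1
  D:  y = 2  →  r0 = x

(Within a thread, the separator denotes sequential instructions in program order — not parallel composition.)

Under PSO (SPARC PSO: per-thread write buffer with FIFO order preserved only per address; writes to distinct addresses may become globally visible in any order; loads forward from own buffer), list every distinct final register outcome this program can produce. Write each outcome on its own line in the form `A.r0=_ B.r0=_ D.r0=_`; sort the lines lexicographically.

outcome vector order: (A.r0,B.r0,D.r0)
|PSO outcomes| = 8

A.r0=0 B.r0=0 D.r0=0
A.r0=0 B.r0=0 D.r0=1
A.r0=0 B.r0=2 D.r0=0
A.r0=0 B.r0=2 D.r0=1
A.r0=2 B.r0=0 D.r0=0
A.r0=2 B.r0=0 D.r0=1
A.r0=2 B.r0=2 D.r0=0
A.r0=2 B.r0=2 D.r0=1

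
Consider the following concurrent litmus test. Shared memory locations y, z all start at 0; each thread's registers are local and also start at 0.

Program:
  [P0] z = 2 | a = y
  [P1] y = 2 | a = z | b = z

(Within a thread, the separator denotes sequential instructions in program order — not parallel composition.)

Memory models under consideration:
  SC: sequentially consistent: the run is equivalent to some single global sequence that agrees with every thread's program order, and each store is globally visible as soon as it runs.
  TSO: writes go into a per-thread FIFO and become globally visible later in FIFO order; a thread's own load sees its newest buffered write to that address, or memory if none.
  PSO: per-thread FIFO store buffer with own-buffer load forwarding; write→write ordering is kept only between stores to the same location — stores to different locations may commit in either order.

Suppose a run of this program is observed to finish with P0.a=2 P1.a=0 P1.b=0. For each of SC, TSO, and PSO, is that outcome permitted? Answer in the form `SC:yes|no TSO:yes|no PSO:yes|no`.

outcome vector order: (P0.a,P1.a,P1.b)
[SC] allowed = {0/2/2, 2/0/0, 2/0/2, 2/2/2}
[TSO] allowed = {0/0/0, 0/0/2, 0/2/2, 2/0/0, 2/0/2, 2/2/2}
[PSO] allowed = {0/0/0, 0/0/2, 0/2/2, 2/0/0, 2/0/2, 2/2/2}
target 2/0/0 ∈ {SC,TSO,PSO}

SC:yes TSO:yes PSO:yes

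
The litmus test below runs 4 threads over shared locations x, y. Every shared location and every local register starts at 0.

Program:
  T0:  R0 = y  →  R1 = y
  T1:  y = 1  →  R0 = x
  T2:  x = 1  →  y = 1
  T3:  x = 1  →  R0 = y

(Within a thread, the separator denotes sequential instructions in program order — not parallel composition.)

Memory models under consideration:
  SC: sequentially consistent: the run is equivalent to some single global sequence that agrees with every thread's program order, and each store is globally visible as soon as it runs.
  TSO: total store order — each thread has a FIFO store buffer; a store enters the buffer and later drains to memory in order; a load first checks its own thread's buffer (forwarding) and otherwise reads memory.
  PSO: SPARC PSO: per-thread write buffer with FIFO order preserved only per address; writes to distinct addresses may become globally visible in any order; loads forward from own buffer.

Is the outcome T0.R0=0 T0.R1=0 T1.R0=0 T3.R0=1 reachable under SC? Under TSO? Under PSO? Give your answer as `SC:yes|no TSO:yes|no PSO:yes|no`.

SC:yes TSO:yes PSO:yes

outcome vector order: (T0.R0,T0.R1,T1.R0,T3.R0)
SC: 9 outcomes — {0001, 0010, 0011, 0101, 0110, 0111, 1101, 1110, 1111}
TSO: 12 outcomes — {0000, 0001, 0010, 0011, 0100, 0101, 0110, 0111, 1100, 1101, 1110, 1111}
PSO: 12 outcomes — {0000, 0001, 0010, 0011, 0100, 0101, 0110, 0111, 1100, 1101, 1110, 1111}
target 0001 ∈ {SC,TSO,PSO}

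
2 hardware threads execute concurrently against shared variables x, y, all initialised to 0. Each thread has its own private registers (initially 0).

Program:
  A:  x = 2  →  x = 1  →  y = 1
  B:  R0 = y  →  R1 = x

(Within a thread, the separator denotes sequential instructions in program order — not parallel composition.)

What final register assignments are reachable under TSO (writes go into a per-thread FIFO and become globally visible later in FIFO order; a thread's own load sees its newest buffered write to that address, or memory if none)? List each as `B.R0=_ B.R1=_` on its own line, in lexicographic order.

B.R0=0 B.R1=0
B.R0=0 B.R1=1
B.R0=0 B.R1=2
B.R0=1 B.R1=1

outcome vector order: (B.R0,B.R1)
|TSO outcomes| = 4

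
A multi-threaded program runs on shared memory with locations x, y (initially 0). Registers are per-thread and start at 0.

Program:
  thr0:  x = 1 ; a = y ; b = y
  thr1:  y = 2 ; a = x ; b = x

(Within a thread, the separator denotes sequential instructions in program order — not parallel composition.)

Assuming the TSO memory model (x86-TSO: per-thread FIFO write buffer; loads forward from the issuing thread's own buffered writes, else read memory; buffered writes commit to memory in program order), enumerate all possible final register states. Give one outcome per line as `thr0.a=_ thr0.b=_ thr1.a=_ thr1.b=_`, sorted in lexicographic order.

thr0.a=0 thr0.b=0 thr1.a=0 thr1.b=0
thr0.a=0 thr0.b=0 thr1.a=0 thr1.b=1
thr0.a=0 thr0.b=0 thr1.a=1 thr1.b=1
thr0.a=0 thr0.b=2 thr1.a=0 thr1.b=0
thr0.a=0 thr0.b=2 thr1.a=0 thr1.b=1
thr0.a=0 thr0.b=2 thr1.a=1 thr1.b=1
thr0.a=2 thr0.b=2 thr1.a=0 thr1.b=0
thr0.a=2 thr0.b=2 thr1.a=0 thr1.b=1
thr0.a=2 thr0.b=2 thr1.a=1 thr1.b=1

outcome vector order: (thr0.a,thr0.b,thr1.a,thr1.b)
|TSO outcomes| = 9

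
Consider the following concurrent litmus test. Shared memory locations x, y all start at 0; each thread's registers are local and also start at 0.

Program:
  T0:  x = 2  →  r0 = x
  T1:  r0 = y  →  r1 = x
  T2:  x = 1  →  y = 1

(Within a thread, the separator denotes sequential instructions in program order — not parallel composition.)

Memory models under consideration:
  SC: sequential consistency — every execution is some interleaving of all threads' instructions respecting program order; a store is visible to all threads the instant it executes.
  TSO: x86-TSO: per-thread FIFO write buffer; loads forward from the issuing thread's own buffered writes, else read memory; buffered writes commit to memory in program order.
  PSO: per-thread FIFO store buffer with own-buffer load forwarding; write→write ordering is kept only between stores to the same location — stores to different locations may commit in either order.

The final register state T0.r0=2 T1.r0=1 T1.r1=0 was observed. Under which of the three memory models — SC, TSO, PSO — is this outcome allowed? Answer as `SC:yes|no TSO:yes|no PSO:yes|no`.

outcome vector order: (T0.r0,T1.r0,T1.r1)
SC: 9 outcomes — {1/0/0 1/0/1 1/0/2 1/1/1 2/0/0 2/0/1 2/0/2 2/1/1 2/1/2}
TSO: 9 outcomes — {1/0/0 1/0/1 1/0/2 1/1/1 2/0/0 2/0/1 2/0/2 2/1/1 2/1/2}
PSO: 12 outcomes — {1/0/0 1/0/1 1/0/2 1/1/0 1/1/1 1/1/2 2/0/0 2/0/1 2/0/2 2/1/0 2/1/1 2/1/2}
target 2/1/0 ∈ {PSO}

SC:no TSO:no PSO:yes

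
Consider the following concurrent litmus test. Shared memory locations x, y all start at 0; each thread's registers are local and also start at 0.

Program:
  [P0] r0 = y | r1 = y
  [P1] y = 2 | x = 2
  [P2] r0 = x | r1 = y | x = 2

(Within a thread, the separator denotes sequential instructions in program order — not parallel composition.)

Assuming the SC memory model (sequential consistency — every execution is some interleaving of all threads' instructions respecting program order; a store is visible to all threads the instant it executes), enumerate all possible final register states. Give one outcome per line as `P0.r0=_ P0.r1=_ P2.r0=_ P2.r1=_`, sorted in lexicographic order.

outcome vector order: (P0.r0,P0.r1,P2.r0,P2.r1)
|SC outcomes| = 9

P0.r0=0 P0.r1=0 P2.r0=0 P2.r1=0
P0.r0=0 P0.r1=0 P2.r0=0 P2.r1=2
P0.r0=0 P0.r1=0 P2.r0=2 P2.r1=2
P0.r0=0 P0.r1=2 P2.r0=0 P2.r1=0
P0.r0=0 P0.r1=2 P2.r0=0 P2.r1=2
P0.r0=0 P0.r1=2 P2.r0=2 P2.r1=2
P0.r0=2 P0.r1=2 P2.r0=0 P2.r1=0
P0.r0=2 P0.r1=2 P2.r0=0 P2.r1=2
P0.r0=2 P0.r1=2 P2.r0=2 P2.r1=2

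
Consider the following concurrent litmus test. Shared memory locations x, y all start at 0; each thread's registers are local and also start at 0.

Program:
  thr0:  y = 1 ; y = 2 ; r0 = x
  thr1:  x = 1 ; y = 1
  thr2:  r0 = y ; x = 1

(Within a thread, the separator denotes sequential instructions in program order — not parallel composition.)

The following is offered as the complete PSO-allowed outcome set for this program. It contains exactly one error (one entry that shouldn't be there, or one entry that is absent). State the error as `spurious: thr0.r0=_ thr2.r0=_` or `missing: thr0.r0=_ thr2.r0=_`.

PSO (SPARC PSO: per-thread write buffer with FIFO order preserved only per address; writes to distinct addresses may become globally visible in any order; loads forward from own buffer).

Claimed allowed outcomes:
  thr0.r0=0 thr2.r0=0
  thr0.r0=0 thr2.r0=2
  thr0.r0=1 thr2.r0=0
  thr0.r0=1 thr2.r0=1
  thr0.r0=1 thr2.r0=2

missing: thr0.r0=0 thr2.r0=1

outcome vector order: (thr0.r0,thr2.r0)
PSO: 6 outcomes — {0/0; 0/1; 0/2; 1/0; 1/1; 1/2}
PSO∖claimed = {0/1}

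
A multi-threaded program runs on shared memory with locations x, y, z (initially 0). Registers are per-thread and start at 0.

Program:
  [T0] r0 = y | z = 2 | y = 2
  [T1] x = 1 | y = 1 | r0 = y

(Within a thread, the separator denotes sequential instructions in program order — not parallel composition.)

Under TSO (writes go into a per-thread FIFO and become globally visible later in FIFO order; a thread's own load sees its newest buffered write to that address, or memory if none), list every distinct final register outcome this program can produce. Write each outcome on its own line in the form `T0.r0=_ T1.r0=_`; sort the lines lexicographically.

outcome vector order: (T0.r0,T1.r0)
|TSO outcomes| = 4

T0.r0=0 T1.r0=1
T0.r0=0 T1.r0=2
T0.r0=1 T1.r0=1
T0.r0=1 T1.r0=2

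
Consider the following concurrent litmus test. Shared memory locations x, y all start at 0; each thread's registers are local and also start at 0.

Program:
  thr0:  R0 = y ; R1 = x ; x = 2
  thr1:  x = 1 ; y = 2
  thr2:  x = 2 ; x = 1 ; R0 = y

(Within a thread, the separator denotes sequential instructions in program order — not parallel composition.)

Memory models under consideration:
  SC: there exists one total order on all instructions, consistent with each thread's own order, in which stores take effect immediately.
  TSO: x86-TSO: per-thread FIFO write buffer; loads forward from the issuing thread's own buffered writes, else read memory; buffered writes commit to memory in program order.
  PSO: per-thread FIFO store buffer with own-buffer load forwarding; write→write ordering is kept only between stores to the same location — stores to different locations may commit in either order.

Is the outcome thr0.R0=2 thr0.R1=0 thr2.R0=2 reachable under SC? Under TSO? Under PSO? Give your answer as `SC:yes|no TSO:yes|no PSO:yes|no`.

outcome vector order: (thr0.R0,thr0.R1,thr2.R0)
under SC → (0,0,0), (0,0,2), (0,1,0), (0,1,2), (0,2,0), (0,2,2), (2,1,0), (2,1,2), (2,2,2)
under TSO → (0,0,0), (0,0,2), (0,1,0), (0,1,2), (0,2,0), (0,2,2), (2,1,0), (2,1,2), (2,2,0), (2,2,2)
under PSO → (0,0,0), (0,0,2), (0,1,0), (0,1,2), (0,2,0), (0,2,2), (2,0,0), (2,0,2), (2,1,0), (2,1,2), (2,2,0), (2,2,2)
target (2,0,2) ∈ {PSO}

SC:no TSO:no PSO:yes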